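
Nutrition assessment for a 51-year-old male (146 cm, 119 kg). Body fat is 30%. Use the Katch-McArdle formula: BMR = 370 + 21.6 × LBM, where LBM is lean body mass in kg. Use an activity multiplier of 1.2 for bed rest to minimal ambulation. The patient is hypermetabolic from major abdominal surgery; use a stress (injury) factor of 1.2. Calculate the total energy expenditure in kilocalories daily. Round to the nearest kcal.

LBM = 119 × (1 − 0.3) = 83.3 kg. Katch-McArdle: BMR = 370 + 21.6 × 83.3 = 2169.28 kcal/day.
TEE = BMR × activity factor = 2169.28 × 1.2 = 2603.136 kcal/day.
Apply stress factor: 2603.136 × 1.2 = 3123.7632 kcal/day.

3124 kilocalories daily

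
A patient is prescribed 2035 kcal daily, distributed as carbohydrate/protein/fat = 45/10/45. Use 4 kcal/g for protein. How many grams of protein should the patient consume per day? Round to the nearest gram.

Protein energy = 10% × 2035 = 203.5 kcal.
At 4 kcal/g: 203.5 ÷ 4 = 50.875 g.

51 g/day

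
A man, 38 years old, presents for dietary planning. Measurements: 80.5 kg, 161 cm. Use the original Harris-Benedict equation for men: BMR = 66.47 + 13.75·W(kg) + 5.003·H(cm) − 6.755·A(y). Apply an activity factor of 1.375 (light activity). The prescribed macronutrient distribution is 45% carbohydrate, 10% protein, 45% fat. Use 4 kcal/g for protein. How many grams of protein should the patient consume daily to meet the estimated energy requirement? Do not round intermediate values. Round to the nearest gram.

Harris-Benedict: BMR = 66.47 + 13.75(80.5) + 5.003(161) − 6.755(38) = 1722.138 kcal/day.
TEE = 1722.138 × 1.375 = 2367.9398 kcal/day.
Protein energy = 10% × 2367.9398 = 236.794 kcal.
Protein = 236.794 ÷ 4 kcal/g = 59.1985 g.

59 g/day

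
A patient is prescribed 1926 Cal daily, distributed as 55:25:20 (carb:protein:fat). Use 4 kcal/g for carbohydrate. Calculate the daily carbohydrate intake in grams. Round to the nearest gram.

Carbohydrate energy = 55% × 1926 = 1059.3 kcal.
At 4 kcal/g: 1059.3 ÷ 4 = 264.825 g.

265 g/day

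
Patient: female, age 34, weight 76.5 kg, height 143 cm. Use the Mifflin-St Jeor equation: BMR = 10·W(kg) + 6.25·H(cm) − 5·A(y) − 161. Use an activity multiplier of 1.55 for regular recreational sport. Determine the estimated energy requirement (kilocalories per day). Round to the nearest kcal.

2058 kilocalories per day

Mifflin-St Jeor (female): BMR = 10(76.5) + 6.25(143) − 5(34) − 161 = 765 + 893.75 − 170 − 161 = 1327.75 kcal/day.
TEE = BMR × activity factor = 1327.75 × 1.55 = 2058.0125 kcal/day.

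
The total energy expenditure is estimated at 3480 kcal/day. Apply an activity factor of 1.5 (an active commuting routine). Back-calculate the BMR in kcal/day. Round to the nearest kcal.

2320 kcal/day

BMR = TEE ÷ activity factor = 3480 ÷ 1.5 = 2320 kcal/day.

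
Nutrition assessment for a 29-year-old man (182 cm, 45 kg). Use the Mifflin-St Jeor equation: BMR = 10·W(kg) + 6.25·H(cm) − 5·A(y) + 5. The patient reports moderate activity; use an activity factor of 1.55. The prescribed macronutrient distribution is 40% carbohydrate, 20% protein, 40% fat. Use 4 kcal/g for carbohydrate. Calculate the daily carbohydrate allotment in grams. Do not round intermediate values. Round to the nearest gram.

224 g/day

Mifflin-St Jeor (male): BMR = 10(45) + 6.25(182) − 5(29) + 5 = 450 + 1137.5 − 145 + 5 = 1447.5 kcal/day.
TEE = 1447.5 × 1.55 = 2243.625 kcal/day.
Carbohydrate energy = 40% × 2243.625 = 897.45 kcal.
Carbohydrate = 897.45 ÷ 4 kcal/g = 224.3625 g.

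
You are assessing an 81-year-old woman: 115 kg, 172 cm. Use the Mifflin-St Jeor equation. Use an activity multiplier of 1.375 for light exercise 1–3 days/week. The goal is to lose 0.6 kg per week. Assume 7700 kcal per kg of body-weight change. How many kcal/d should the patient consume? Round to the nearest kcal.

1621 kcal/d

Mifflin-St Jeor (female): BMR = 10(115) + 6.25(172) − 5(81) − 161 = 1150 + 1075 − 405 − 161 = 1659 kcal/day.
TEE = 1659 × 1.375 = 2281.125 kcal/day.
Required daily deficit = 0.6 × 7700 ÷ 7 = 660 kcal/day.
Target intake = 2281.125 − 660 = 1621.125 kcal/day.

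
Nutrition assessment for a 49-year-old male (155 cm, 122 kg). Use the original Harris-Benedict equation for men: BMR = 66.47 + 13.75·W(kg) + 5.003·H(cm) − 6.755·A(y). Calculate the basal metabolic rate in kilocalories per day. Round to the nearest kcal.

2188 kilocalories per day

Harris-Benedict: BMR = 66.47 + 13.75(122) + 5.003(155) − 6.755(49) = 2188.44 kcal/day.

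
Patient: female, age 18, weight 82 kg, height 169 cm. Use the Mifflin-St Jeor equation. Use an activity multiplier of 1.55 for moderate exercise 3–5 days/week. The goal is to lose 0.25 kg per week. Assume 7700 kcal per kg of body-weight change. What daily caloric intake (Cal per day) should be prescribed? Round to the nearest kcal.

Mifflin-St Jeor (female): BMR = 10(82) + 6.25(169) − 5(18) − 161 = 820 + 1056.25 − 90 − 161 = 1625.25 kcal/day.
TEE = 1625.25 × 1.55 = 2519.1375 kcal/day.
Required daily deficit = 0.25 × 7700 ÷ 7 = 275 kcal/day.
Target intake = 2519.1375 − 275 = 2244.1375 kcal/day.

2244 Cal per day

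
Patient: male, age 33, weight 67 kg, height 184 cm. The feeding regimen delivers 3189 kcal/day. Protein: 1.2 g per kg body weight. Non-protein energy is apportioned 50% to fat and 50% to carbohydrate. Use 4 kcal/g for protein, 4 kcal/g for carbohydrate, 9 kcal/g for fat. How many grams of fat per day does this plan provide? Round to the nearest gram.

159 g/day

Protein = 1.2 × 67 = 80.4 g → 80.4 × 4 = 321.6 kcal.
Non-protein calories = 3189 − 321.6 = 2867.4 kcal.
Fat: 50% × 2867.4 = 1433.7 kcal; carbohydrate: 1433.7 kcal.
Fat: 1433.7 kcal ÷ 9 kcal/g = 159.3 g.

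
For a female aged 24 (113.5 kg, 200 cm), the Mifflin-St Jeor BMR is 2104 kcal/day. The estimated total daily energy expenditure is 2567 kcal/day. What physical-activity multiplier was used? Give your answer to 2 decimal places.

1.22

Activity factor = TEE ÷ BMR = 2567 ÷ 2104 = 1.22.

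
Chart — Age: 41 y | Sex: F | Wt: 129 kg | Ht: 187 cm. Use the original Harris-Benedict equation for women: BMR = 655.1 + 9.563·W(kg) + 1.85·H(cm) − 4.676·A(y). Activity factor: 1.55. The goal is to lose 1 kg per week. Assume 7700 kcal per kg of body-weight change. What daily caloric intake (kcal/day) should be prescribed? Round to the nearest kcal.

Harris-Benedict: BMR = 655.1 + 9.563(129) + 1.85(187) − 4.676(41) = 2042.961 kcal/day.
TEE = 2042.961 × 1.55 = 3166.5896 kcal/day.
Required daily deficit = 1 × 7700 ÷ 7 = 1100 kcal/day.
Target intake = 3166.5896 − 1100 = 2066.5896 kcal/day.

2067 kcal/day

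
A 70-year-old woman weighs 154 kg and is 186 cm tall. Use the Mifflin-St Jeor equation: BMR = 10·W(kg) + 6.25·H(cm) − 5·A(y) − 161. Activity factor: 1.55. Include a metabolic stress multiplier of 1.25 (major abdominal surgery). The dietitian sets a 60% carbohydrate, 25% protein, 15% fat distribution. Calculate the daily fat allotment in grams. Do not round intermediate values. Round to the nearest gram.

71 g/day

Mifflin-St Jeor (female): BMR = 10(154) + 6.25(186) − 5(70) − 161 = 1540 + 1162.5 − 350 − 161 = 2191.5 kcal/day.
TEE = 2191.5 × 1.55 = 3396.825 kcal/day.
With stress factor 1.25: 3396.825 × 1.25 = 4246.0313 kcal/day.
Fat energy = 15% × 4246.0313 = 636.9047 kcal.
Fat = 636.9047 ÷ 9 kcal/g = 70.7672 g.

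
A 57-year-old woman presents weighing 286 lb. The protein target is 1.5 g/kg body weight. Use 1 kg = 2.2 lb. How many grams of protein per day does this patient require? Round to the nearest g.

195 g/day

Weight in kg = 286 ÷ 2.2 = 130 kg.
Protein = 1.5 g/kg × 130 kg = 195 g/day.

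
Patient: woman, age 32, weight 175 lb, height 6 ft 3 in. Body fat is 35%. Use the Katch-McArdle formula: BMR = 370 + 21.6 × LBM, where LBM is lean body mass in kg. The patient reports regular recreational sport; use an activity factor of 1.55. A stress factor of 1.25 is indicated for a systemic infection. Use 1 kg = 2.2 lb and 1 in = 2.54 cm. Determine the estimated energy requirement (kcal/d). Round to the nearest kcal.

2881 kcal/d

Convert to metric: weight = 175 ÷ 2.2 = 79.5455 kg; height = (6×12 + 3) × 2.54 = 75 × 2.54 = 190.5 cm.
LBM = 79.5455 × (1 − 0.35) = 51.7045 kg. Katch-McArdle: BMR = 370 + 21.6 × 51.7045 = 1486.8182 kcal/day.
TEE = BMR × activity factor = 1486.8182 × 1.55 = 2304.5682 kcal/day.
Apply stress factor: 2304.5682 × 1.25 = 2880.7102 kcal/day.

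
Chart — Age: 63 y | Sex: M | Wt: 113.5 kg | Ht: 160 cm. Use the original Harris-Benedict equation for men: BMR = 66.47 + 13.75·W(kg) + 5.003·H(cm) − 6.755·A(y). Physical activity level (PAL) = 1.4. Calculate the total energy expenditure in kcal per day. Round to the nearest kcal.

2803 kcal per day

Harris-Benedict: BMR = 66.47 + 13.75(113.5) + 5.003(160) − 6.755(63) = 2002.01 kcal/day.
TEE = BMR × activity factor = 2002.01 × 1.4 = 2802.814 kcal/day.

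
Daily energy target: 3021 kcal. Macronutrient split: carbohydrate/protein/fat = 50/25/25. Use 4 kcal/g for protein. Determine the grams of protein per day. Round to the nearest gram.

Protein energy = 25% × 3021 = 755.25 kcal.
At 4 kcal/g: 755.25 ÷ 4 = 188.8125 g.

189 g/day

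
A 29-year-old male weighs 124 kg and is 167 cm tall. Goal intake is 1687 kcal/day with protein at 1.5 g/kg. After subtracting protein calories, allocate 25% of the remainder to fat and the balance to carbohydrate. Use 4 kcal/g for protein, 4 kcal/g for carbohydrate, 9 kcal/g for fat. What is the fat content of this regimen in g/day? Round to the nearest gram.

Protein = 1.5 × 124 = 186 g → 186 × 4 = 744 kcal.
Non-protein calories = 1687 − 744 = 943 kcal.
Fat: 25% × 943 = 235.75 kcal; carbohydrate: 707.25 kcal.
Fat: 235.75 kcal ÷ 9 kcal/g = 26.1944 g.

26 g/day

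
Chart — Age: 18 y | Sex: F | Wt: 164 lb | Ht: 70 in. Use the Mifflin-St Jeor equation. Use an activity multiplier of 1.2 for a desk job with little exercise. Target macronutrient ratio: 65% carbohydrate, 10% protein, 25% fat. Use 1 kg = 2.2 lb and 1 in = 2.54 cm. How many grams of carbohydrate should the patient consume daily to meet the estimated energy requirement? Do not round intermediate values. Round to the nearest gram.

Convert to metric: weight = 164 ÷ 2.2 = 74.5455 kg; height = 70 × 2.54 = 177.8 cm.
Mifflin-St Jeor (female): BMR = 10(74.5455) + 6.25(177.8) − 5(18) − 161 = 745.4545 + 1111.25 − 90 − 161 = 1605.7045 kcal/day.
TEE = 1605.7045 × 1.2 = 1926.8455 kcal/day.
Carbohydrate energy = 65% × 1926.8455 = 1252.4495 kcal.
Carbohydrate = 1252.4495 ÷ 4 kcal/g = 313.1124 g.

313 g/day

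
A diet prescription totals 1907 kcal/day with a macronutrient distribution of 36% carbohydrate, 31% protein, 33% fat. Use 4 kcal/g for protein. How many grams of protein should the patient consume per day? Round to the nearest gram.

148 g/day

Protein energy = 31% × 1907 = 591.17 kcal.
At 4 kcal/g: 591.17 ÷ 4 = 147.7925 g.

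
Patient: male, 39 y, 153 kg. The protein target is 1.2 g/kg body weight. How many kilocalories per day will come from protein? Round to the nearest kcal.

734 kcal/day

Protein = 1.2 g/kg × 153 kg = 183.6 g/day.
Protein energy = 183.6 g × 4 kcal/g = 734.4 kcal/day.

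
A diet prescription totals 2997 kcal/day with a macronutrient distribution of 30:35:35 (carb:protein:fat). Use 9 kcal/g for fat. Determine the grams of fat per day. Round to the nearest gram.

117 g/day

Fat energy = 35% × 2997 = 1048.95 kcal.
At 9 kcal/g: 1048.95 ÷ 9 = 116.55 g.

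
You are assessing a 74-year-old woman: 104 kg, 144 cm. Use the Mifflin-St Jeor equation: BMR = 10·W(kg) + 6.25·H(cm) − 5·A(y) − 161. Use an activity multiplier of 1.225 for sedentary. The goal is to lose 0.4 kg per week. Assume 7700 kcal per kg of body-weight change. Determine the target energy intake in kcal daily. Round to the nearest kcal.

Mifflin-St Jeor (female): BMR = 10(104) + 6.25(144) − 5(74) − 161 = 1040 + 900 − 370 − 161 = 1409 kcal/day.
TEE = 1409 × 1.225 = 1726.025 kcal/day.
Required daily deficit = 0.4 × 7700 ÷ 7 = 440 kcal/day.
Target intake = 1726.025 − 440 = 1286.025 kcal/day.

1286 kcal daily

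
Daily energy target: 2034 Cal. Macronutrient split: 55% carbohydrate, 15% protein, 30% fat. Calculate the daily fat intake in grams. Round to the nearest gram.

Fat energy = 30% × 2034 = 610.2 kcal.
At 9 kcal/g: 610.2 ÷ 9 = 67.8 g.

68 g/day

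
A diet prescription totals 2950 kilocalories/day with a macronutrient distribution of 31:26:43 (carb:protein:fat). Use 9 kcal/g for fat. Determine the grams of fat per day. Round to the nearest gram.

141 g/day

Fat energy = 43% × 2950 = 1268.5 kcal.
At 9 kcal/g: 1268.5 ÷ 9 = 140.9444 g.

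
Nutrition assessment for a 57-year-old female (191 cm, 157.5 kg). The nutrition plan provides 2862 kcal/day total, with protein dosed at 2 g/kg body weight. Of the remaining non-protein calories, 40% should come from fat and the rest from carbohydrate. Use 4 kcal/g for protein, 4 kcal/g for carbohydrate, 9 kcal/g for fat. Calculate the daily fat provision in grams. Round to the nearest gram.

Protein = 2 × 157.5 = 315 g → 315 × 4 = 1260 kcal.
Non-protein calories = 2862 − 1260 = 1602 kcal.
Fat: 40% × 1602 = 640.8 kcal; carbohydrate: 961.2 kcal.
Fat: 640.8 kcal ÷ 9 kcal/g = 71.2 g.

71 g/day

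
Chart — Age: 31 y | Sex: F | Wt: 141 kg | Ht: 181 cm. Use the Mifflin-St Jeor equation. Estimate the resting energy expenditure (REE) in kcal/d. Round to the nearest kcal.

Mifflin-St Jeor (female): BMR = 10(141) + 6.25(181) − 5(31) − 161 = 1410 + 1131.25 − 155 − 161 = 2225.25 kcal/day.

2225 kcal/d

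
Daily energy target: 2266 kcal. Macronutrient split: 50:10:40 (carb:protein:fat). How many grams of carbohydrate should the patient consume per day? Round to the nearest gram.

Carbohydrate energy = 50% × 2266 = 1133 kcal.
At 4 kcal/g: 1133 ÷ 4 = 283.25 g.

283 g/day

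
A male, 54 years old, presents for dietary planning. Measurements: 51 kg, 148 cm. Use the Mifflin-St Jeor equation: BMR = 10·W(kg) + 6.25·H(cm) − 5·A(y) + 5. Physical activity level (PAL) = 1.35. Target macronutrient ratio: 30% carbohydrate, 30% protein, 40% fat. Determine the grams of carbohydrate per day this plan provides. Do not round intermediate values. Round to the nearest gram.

118 g/day

Mifflin-St Jeor (male): BMR = 10(51) + 6.25(148) − 5(54) + 5 = 510 + 925 − 270 + 5 = 1170 kcal/day.
TEE = 1170 × 1.35 = 1579.5 kcal/day.
Carbohydrate energy = 30% × 1579.5 = 473.85 kcal.
Carbohydrate = 473.85 ÷ 4 kcal/g = 118.4625 g.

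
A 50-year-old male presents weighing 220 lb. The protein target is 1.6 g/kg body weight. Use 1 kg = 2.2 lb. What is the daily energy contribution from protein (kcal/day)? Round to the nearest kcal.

Weight in kg = 220 ÷ 2.2 = 100 kg.
Protein = 1.6 g/kg × 100 kg = 160 g/day.
Protein energy = 160 g × 4 kcal/g = 640 kcal/day.

640 kcal/day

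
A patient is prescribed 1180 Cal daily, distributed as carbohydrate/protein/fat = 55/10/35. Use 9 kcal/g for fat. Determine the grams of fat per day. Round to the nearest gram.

46 g/day

Fat energy = 35% × 1180 = 413 kcal.
At 9 kcal/g: 413 ÷ 9 = 45.8889 g.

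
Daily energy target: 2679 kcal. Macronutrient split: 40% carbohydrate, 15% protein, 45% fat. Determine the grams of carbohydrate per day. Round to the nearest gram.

268 g/day

Carbohydrate energy = 40% × 2679 = 1071.6 kcal.
At 4 kcal/g: 1071.6 ÷ 4 = 267.9 g.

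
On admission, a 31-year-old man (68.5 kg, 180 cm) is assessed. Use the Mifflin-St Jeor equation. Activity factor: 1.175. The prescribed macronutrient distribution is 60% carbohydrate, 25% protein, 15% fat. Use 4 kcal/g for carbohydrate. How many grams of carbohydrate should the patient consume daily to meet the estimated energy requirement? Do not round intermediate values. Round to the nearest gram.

Mifflin-St Jeor (male): BMR = 10(68.5) + 6.25(180) − 5(31) + 5 = 685 + 1125 − 155 + 5 = 1660 kcal/day.
TEE = 1660 × 1.175 = 1950.5 kcal/day.
Carbohydrate energy = 60% × 1950.5 = 1170.3 kcal.
Carbohydrate = 1170.3 ÷ 4 kcal/g = 292.575 g.

293 g/day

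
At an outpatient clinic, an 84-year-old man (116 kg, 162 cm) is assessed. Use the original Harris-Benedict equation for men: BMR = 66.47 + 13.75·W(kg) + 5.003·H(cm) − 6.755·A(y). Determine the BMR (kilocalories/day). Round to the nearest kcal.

Harris-Benedict: BMR = 66.47 + 13.75(116) + 5.003(162) − 6.755(84) = 1904.536 kcal/day.

1905 kilocalories/day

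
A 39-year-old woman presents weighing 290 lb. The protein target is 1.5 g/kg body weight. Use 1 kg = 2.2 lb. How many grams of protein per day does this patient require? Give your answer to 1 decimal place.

Weight in kg = 290 ÷ 2.2 = 131.8182 kg.
Protein = 1.5 g/kg × 131.8182 kg = 197.7273 g/day.

197.7 g/day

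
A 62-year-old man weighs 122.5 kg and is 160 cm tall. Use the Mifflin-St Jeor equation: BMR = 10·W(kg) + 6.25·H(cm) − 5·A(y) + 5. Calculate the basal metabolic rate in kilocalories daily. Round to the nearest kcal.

Mifflin-St Jeor (male): BMR = 10(122.5) + 6.25(160) − 5(62) + 5 = 1225 + 1000 − 310 + 5 = 1920 kcal/day.

1920 kilocalories daily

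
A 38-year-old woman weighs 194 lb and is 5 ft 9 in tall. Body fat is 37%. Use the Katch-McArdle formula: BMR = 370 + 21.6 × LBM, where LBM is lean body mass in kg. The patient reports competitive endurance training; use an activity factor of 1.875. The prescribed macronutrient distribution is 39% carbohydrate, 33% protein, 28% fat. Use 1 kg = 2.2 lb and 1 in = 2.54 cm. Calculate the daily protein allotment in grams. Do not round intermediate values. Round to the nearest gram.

243 g/day

Convert to metric: weight = 194 ÷ 2.2 = 88.1818 kg; height = (5×12 + 9) × 2.54 = 69 × 2.54 = 175.26 cm.
LBM = 88.1818 × (1 − 0.37) = 55.5545 kg. Katch-McArdle: BMR = 370 + 21.6 × 55.5545 = 1569.9782 kcal/day.
TEE = 1569.9782 × 1.875 = 2943.7091 kcal/day.
Protein energy = 33% × 2943.7091 = 971.424 kcal.
Protein = 971.424 ÷ 4 kcal/g = 242.856 g.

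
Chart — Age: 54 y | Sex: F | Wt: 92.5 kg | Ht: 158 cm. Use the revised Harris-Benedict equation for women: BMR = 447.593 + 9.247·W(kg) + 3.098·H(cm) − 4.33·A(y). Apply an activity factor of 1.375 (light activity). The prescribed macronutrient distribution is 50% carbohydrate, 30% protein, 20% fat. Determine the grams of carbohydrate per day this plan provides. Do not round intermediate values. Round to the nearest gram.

268 g/day

Harris-Benedict: BMR = 447.593 + 9.247(92.5) + 3.098(158) − 4.33(54) = 1558.6045 kcal/day.
TEE = 1558.6045 × 1.375 = 2143.0812 kcal/day.
Carbohydrate energy = 50% × 2143.0812 = 1071.5406 kcal.
Carbohydrate = 1071.5406 ÷ 4 kcal/g = 267.8851 g.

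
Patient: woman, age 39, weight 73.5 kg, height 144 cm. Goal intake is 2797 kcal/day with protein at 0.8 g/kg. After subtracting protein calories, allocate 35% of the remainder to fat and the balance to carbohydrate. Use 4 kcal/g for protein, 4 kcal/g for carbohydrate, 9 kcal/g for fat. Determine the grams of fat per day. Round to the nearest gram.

100 g/day

Protein = 0.8 × 73.5 = 58.8 g → 58.8 × 4 = 235.2 kcal.
Non-protein calories = 2797 − 235.2 = 2561.8 kcal.
Fat: 35% × 2561.8 = 896.63 kcal; carbohydrate: 1665.17 kcal.
Fat: 896.63 kcal ÷ 9 kcal/g = 99.6256 g.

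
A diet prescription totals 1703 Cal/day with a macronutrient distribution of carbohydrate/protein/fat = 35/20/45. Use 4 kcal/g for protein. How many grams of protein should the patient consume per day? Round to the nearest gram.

Protein energy = 20% × 1703 = 340.6 kcal.
At 4 kcal/g: 340.6 ÷ 4 = 85.15 g.

85 g/day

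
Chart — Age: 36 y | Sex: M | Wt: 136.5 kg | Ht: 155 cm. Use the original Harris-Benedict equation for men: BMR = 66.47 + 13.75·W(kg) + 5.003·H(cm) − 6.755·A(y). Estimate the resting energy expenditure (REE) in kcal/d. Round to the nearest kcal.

2476 kcal/d

Harris-Benedict: BMR = 66.47 + 13.75(136.5) + 5.003(155) − 6.755(36) = 2475.63 kcal/day.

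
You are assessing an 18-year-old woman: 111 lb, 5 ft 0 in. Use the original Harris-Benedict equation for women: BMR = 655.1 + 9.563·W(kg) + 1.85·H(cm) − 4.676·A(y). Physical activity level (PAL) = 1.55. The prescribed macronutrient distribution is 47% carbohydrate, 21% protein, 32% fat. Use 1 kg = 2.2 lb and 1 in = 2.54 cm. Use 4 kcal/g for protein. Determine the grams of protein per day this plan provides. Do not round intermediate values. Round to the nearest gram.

Convert to metric: weight = 111 ÷ 2.2 = 50.4545 kg; height = (5×12 + 0) × 2.54 = 60 × 2.54 = 152.4 cm.
Harris-Benedict: BMR = 655.1 + 9.563(50.4545) + 1.85(152.4) − 4.676(18) = 1335.3688 kcal/day.
TEE = 1335.3688 × 1.55 = 2069.8217 kcal/day.
Protein energy = 21% × 2069.8217 = 434.6626 kcal.
Protein = 434.6626 ÷ 4 kcal/g = 108.6656 g.

109 g/day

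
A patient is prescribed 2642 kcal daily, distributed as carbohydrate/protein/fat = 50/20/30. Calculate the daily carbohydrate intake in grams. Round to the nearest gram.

330 g/day

Carbohydrate energy = 50% × 2642 = 1321 kcal.
At 4 kcal/g: 1321 ÷ 4 = 330.25 g.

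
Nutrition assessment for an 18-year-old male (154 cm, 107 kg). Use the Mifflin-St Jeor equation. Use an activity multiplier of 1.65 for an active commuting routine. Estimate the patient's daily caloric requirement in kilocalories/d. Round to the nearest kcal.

Mifflin-St Jeor (male): BMR = 10(107) + 6.25(154) − 5(18) + 5 = 1070 + 962.5 − 90 + 5 = 1947.5 kcal/day.
TEE = BMR × activity factor = 1947.5 × 1.65 = 3213.375 kcal/day.

3213 kilocalories/d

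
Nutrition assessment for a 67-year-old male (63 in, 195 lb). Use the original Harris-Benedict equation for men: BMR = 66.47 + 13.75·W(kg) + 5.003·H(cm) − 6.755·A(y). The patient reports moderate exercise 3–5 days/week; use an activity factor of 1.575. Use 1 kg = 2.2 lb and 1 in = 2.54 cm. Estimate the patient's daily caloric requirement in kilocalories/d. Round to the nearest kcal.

Convert to metric: weight = 195 ÷ 2.2 = 88.6364 kg; height = 63 × 2.54 = 160.02 cm.
Harris-Benedict: BMR = 66.47 + 13.75(88.6364) + 5.003(160.02) − 6.755(67) = 1633.2151 kcal/day.
TEE = BMR × activity factor = 1633.2151 × 1.575 = 2572.3137 kcal/day.

2572 kilocalories/d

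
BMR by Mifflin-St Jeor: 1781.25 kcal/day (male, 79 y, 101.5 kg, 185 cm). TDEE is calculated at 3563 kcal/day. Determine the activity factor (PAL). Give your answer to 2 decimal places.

2.00

Activity factor = TEE ÷ BMR = 3563 ÷ 1781.25 = 2.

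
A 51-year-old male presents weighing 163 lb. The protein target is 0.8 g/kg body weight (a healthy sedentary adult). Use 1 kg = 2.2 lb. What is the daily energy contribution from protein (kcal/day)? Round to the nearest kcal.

237 kcal/day

Weight in kg = 163 ÷ 2.2 = 74.0909 kg.
Protein = 0.8 g/kg × 74.0909 kg = 59.2727 g/day.
Protein energy = 59.2727 g × 4 kcal/g = 237.0909 kcal/day.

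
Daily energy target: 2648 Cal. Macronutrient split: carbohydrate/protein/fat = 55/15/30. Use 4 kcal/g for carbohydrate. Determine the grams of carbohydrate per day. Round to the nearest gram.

Carbohydrate energy = 55% × 2648 = 1456.4 kcal.
At 4 kcal/g: 1456.4 ÷ 4 = 364.1 g.

364 g/day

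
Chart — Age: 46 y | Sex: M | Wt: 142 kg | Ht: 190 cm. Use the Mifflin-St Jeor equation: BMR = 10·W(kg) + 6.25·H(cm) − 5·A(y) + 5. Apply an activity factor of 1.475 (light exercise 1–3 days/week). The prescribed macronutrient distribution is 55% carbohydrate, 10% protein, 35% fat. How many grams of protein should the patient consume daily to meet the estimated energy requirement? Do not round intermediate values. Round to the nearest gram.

Mifflin-St Jeor (male): BMR = 10(142) + 6.25(190) − 5(46) + 5 = 1420 + 1187.5 − 230 + 5 = 2382.5 kcal/day.
TEE = 2382.5 × 1.475 = 3514.1875 kcal/day.
Protein energy = 10% × 3514.1875 = 351.4188 kcal.
Protein = 351.4188 ÷ 4 kcal/g = 87.8547 g.

88 g/day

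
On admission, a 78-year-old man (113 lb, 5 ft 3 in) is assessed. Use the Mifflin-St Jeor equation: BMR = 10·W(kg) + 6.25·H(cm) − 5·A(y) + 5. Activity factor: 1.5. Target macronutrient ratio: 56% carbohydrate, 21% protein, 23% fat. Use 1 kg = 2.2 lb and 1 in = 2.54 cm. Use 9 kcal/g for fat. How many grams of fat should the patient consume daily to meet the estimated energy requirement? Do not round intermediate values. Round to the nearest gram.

43 g/day

Convert to metric: weight = 113 ÷ 2.2 = 51.3636 kg; height = (5×12 + 3) × 2.54 = 63 × 2.54 = 160.02 cm.
Mifflin-St Jeor (male): BMR = 10(51.3636) + 6.25(160.02) − 5(78) + 5 = 513.6364 + 1000.125 − 390 + 5 = 1128.7614 kcal/day.
TEE = 1128.7614 × 1.5 = 1693.142 kcal/day.
Fat energy = 23% × 1693.142 = 389.4227 kcal.
Fat = 389.4227 ÷ 9 kcal/g = 43.2692 g.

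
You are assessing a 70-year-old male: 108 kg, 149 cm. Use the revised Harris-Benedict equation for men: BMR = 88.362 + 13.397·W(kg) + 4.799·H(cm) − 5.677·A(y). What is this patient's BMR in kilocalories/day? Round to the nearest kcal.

Harris-Benedict: BMR = 88.362 + 13.397(108) + 4.799(149) − 5.677(70) = 1852.899 kcal/day.

1853 kilocalories/day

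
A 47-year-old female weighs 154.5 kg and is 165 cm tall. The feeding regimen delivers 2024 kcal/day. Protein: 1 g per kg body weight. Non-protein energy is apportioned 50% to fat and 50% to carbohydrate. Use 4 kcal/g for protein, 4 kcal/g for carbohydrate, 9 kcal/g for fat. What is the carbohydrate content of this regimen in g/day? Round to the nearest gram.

176 g/day

Protein = 1 × 154.5 = 154.5 g → 154.5 × 4 = 618 kcal.
Non-protein calories = 2024 − 618 = 1406 kcal.
Fat: 50% × 1406 = 703 kcal; carbohydrate: 703 kcal.
Carbohydrate: 703 kcal ÷ 4 kcal/g = 175.75 g.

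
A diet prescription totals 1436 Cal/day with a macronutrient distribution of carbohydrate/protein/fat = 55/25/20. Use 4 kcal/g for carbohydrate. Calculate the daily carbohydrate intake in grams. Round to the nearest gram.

Carbohydrate energy = 55% × 1436 = 789.8 kcal.
At 4 kcal/g: 789.8 ÷ 4 = 197.45 g.

197 g/day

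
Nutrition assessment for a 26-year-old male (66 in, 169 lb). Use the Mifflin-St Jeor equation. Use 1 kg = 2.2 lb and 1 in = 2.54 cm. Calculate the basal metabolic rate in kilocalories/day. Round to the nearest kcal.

1691 kilocalories/day

Convert to metric: weight = 169 ÷ 2.2 = 76.8182 kg; height = 66 × 2.54 = 167.64 cm.
Mifflin-St Jeor (male): BMR = 10(76.8182) + 6.25(167.64) − 5(26) + 5 = 768.1818 + 1047.75 − 130 + 5 = 1690.9318 kcal/day.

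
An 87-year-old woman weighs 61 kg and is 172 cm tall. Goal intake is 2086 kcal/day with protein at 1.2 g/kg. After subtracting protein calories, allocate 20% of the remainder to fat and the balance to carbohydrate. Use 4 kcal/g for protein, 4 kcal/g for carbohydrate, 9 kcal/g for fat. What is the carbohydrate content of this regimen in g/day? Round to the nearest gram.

359 g/day

Protein = 1.2 × 61 = 73.2 g → 73.2 × 4 = 292.8 kcal.
Non-protein calories = 2086 − 292.8 = 1793.2 kcal.
Fat: 20% × 1793.2 = 358.64 kcal; carbohydrate: 1434.56 kcal.
Carbohydrate: 1434.56 kcal ÷ 4 kcal/g = 358.64 g.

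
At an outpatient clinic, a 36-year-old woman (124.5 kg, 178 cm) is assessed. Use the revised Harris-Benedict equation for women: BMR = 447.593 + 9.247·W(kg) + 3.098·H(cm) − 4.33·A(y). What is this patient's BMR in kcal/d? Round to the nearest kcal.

1994 kcal/d

Harris-Benedict: BMR = 447.593 + 9.247(124.5) + 3.098(178) − 4.33(36) = 1994.4085 kcal/day.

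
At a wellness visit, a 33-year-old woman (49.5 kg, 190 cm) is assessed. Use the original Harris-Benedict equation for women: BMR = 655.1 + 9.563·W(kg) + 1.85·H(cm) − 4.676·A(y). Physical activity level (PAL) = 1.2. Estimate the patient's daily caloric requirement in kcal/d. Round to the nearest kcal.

1591 kcal/d

Harris-Benedict: BMR = 655.1 + 9.563(49.5) + 1.85(190) − 4.676(33) = 1325.6605 kcal/day.
TEE = BMR × activity factor = 1325.6605 × 1.2 = 1590.7926 kcal/day.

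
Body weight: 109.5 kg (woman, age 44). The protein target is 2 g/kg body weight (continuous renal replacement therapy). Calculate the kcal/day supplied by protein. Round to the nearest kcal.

Protein = 2 g/kg × 109.5 kg = 219 g/day.
Protein energy = 219 g × 4 kcal/g = 876 kcal/day.

876 kcal/day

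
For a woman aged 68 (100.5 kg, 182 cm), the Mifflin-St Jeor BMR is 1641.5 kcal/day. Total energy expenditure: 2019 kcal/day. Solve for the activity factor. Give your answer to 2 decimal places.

1.23

Activity factor = TEE ÷ BMR = 2019 ÷ 1641.5 = 1.23.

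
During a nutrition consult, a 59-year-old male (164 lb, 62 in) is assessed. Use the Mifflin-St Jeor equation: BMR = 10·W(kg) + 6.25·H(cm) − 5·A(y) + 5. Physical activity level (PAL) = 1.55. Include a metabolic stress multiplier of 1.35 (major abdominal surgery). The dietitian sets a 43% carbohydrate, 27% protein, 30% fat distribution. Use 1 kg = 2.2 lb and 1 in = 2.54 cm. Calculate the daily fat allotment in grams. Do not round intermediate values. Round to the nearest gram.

Convert to metric: weight = 164 ÷ 2.2 = 74.5455 kg; height = 62 × 2.54 = 157.48 cm.
Mifflin-St Jeor (male): BMR = 10(74.5455) + 6.25(157.48) − 5(59) + 5 = 745.4545 + 984.25 − 295 + 5 = 1439.7045 kcal/day.
TEE = 1439.7045 × 1.55 = 2231.542 kcal/day.
With stress factor 1.35: 2231.542 × 1.35 = 3012.5818 kcal/day.
Fat energy = 30% × 3012.5818 = 903.7745 kcal.
Fat = 903.7745 ÷ 9 kcal/g = 100.4194 g.

100 g/day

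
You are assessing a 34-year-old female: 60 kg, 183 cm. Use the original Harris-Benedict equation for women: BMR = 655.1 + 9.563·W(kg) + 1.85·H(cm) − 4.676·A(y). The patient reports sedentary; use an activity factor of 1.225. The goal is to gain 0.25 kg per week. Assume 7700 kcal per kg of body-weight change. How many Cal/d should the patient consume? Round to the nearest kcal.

Harris-Benedict: BMR = 655.1 + 9.563(60) + 1.85(183) − 4.676(34) = 1408.446 kcal/day.
TEE = 1408.446 × 1.225 = 1725.3464 kcal/day.
Required daily surplus = 0.25 × 7700 ÷ 7 = 275 kcal/day.
Target intake = 1725.3464 + 275 = 2000.3464 kcal/day.

2000 Cal/d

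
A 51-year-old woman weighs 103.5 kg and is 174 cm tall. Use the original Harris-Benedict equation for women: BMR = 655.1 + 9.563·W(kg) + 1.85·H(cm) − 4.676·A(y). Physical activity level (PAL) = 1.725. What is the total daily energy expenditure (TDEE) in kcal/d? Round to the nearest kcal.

Harris-Benedict: BMR = 655.1 + 9.563(103.5) + 1.85(174) − 4.676(51) = 1728.2945 kcal/day.
TEE = BMR × activity factor = 1728.2945 × 1.725 = 2981.308 kcal/day.

2981 kcal/d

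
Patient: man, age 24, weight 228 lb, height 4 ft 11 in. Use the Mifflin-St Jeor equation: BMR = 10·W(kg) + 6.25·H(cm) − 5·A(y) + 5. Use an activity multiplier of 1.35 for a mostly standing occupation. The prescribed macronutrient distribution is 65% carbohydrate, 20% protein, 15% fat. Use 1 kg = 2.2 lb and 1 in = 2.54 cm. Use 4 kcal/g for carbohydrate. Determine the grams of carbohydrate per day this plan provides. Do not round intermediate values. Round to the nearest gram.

Convert to metric: weight = 228 ÷ 2.2 = 103.6364 kg; height = (4×12 + 11) × 2.54 = 59 × 2.54 = 149.86 cm.
Mifflin-St Jeor (male): BMR = 10(103.6364) + 6.25(149.86) − 5(24) + 5 = 1036.3636 + 936.625 − 120 + 5 = 1857.9886 kcal/day.
TEE = 1857.9886 × 1.35 = 2508.2847 kcal/day.
Carbohydrate energy = 65% × 2508.2847 = 1630.385 kcal.
Carbohydrate = 1630.385 ÷ 4 kcal/g = 407.5963 g.

408 g/day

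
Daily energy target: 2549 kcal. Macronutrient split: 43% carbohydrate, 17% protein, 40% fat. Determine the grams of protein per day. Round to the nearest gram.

108 g/day

Protein energy = 17% × 2549 = 433.33 kcal.
At 4 kcal/g: 433.33 ÷ 4 = 108.3325 g.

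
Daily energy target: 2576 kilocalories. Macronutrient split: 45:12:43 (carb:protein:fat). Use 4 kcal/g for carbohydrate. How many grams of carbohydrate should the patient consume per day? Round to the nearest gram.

290 g/day

Carbohydrate energy = 45% × 2576 = 1159.2 kcal.
At 4 kcal/g: 1159.2 ÷ 4 = 289.8 g.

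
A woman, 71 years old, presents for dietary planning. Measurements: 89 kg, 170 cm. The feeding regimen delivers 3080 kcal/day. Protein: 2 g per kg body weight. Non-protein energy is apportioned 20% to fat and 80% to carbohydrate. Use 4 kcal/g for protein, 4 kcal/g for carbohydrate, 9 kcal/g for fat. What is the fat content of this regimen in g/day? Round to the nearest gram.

Protein = 2 × 89 = 178 g → 178 × 4 = 712 kcal.
Non-protein calories = 3080 − 712 = 2368 kcal.
Fat: 20% × 2368 = 473.6 kcal; carbohydrate: 1894.4 kcal.
Fat: 473.6 kcal ÷ 9 kcal/g = 52.6222 g.

53 g/day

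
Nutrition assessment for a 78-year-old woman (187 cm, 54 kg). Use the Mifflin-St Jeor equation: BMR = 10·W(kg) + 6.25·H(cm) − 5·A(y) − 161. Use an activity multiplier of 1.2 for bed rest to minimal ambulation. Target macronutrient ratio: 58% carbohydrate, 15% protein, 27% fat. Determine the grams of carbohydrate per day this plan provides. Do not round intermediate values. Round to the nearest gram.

Mifflin-St Jeor (female): BMR = 10(54) + 6.25(187) − 5(78) − 161 = 540 + 1168.75 − 390 − 161 = 1157.75 kcal/day.
TEE = 1157.75 × 1.2 = 1389.3 kcal/day.
Carbohydrate energy = 58% × 1389.3 = 805.794 kcal.
Carbohydrate = 805.794 ÷ 4 kcal/g = 201.4485 g.

201 g/day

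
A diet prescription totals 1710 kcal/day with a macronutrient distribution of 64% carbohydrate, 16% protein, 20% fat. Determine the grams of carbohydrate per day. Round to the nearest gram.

274 g/day

Carbohydrate energy = 64% × 1710 = 1094.4 kcal.
At 4 kcal/g: 1094.4 ÷ 4 = 273.6 g.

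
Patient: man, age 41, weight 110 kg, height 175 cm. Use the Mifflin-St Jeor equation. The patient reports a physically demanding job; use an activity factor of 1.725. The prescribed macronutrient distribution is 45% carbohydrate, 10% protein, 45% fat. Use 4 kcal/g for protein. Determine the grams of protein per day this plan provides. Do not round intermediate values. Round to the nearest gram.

Mifflin-St Jeor (male): BMR = 10(110) + 6.25(175) − 5(41) + 5 = 1100 + 1093.75 − 205 + 5 = 1993.75 kcal/day.
TEE = 1993.75 × 1.725 = 3439.2188 kcal/day.
Protein energy = 10% × 3439.2188 = 343.9219 kcal.
Protein = 343.9219 ÷ 4 kcal/g = 85.9805 g.

86 g/day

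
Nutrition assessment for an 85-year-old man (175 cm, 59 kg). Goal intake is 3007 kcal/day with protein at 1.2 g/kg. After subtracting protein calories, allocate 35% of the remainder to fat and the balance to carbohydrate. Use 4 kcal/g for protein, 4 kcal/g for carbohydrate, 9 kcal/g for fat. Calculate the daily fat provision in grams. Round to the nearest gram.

Protein = 1.2 × 59 = 70.8 g → 70.8 × 4 = 283.2 kcal.
Non-protein calories = 3007 − 283.2 = 2723.8 kcal.
Fat: 35% × 2723.8 = 953.33 kcal; carbohydrate: 1770.47 kcal.
Fat: 953.33 kcal ÷ 9 kcal/g = 105.9256 g.

106 g/day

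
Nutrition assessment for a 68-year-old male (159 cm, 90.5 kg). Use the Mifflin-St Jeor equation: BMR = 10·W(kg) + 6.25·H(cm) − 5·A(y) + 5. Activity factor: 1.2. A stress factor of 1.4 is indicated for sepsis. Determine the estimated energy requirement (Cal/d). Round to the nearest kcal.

Mifflin-St Jeor (male): BMR = 10(90.5) + 6.25(159) − 5(68) + 5 = 905 + 993.75 − 340 + 5 = 1563.75 kcal/day.
TEE = BMR × activity factor = 1563.75 × 1.2 = 1876.5 kcal/day.
Apply stress factor: 1876.5 × 1.4 = 2627.1 kcal/day.

2627 Cal/d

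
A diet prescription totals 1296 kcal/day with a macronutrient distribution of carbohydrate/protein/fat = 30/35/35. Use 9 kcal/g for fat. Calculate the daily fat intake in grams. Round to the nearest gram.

50 g/day

Fat energy = 35% × 1296 = 453.6 kcal.
At 9 kcal/g: 453.6 ÷ 9 = 50.4 g.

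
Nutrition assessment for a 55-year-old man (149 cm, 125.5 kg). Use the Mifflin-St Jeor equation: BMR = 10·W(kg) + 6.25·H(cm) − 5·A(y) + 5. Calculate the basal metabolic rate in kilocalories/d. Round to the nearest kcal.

1916 kilocalories/d

Mifflin-St Jeor (male): BMR = 10(125.5) + 6.25(149) − 5(55) + 5 = 1255 + 931.25 − 275 + 5 = 1916.25 kcal/day.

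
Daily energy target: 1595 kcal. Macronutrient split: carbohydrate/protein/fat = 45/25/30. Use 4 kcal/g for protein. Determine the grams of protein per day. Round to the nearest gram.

100 g/day

Protein energy = 25% × 1595 = 398.75 kcal.
At 4 kcal/g: 398.75 ÷ 4 = 99.6875 g.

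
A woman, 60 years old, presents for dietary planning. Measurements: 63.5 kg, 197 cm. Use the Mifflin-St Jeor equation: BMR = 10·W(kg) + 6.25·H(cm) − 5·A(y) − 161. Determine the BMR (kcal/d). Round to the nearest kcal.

1405 kcal/d

Mifflin-St Jeor (female): BMR = 10(63.5) + 6.25(197) − 5(60) − 161 = 635 + 1231.25 − 300 − 161 = 1405.25 kcal/day.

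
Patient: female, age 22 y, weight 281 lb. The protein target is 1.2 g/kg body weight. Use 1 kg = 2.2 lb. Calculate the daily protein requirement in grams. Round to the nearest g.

Weight in kg = 281 ÷ 2.2 = 127.7273 kg.
Protein = 1.2 g/kg × 127.7273 kg = 153.2727 g/day.

153 g/day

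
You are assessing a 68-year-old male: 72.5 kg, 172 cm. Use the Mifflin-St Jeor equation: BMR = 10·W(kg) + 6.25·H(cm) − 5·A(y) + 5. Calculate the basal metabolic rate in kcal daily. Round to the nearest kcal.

Mifflin-St Jeor (male): BMR = 10(72.5) + 6.25(172) − 5(68) + 5 = 725 + 1075 − 340 + 5 = 1465 kcal/day.

1465 kcal daily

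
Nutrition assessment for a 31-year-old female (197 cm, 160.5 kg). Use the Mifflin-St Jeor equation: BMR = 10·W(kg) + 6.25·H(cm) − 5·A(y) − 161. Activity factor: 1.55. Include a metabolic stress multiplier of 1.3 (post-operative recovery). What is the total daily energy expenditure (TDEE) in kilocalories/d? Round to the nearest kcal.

Mifflin-St Jeor (female): BMR = 10(160.5) + 6.25(197) − 5(31) − 161 = 1605 + 1231.25 − 155 − 161 = 2520.25 kcal/day.
TEE = BMR × activity factor = 2520.25 × 1.55 = 3906.3875 kcal/day.
Apply stress factor: 3906.3875 × 1.3 = 5078.3038 kcal/day.

5078 kilocalories/d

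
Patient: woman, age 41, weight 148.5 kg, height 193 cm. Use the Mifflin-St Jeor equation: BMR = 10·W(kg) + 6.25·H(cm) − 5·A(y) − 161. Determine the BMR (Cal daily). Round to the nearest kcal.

Mifflin-St Jeor (female): BMR = 10(148.5) + 6.25(193) − 5(41) − 161 = 1485 + 1206.25 − 205 − 161 = 2325.25 kcal/day.

2325 Cal daily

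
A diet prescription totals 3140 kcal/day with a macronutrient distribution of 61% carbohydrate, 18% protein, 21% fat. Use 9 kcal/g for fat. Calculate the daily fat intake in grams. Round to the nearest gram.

73 g/day

Fat energy = 21% × 3140 = 659.4 kcal.
At 9 kcal/g: 659.4 ÷ 9 = 73.2667 g.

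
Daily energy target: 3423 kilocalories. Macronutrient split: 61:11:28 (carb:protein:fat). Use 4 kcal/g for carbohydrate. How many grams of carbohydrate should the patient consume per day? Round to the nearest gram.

Carbohydrate energy = 61% × 3423 = 2088.03 kcal.
At 4 kcal/g: 2088.03 ÷ 4 = 522.0075 g.

522 g/day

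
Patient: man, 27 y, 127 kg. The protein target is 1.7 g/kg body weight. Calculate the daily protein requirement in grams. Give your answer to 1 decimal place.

Protein = 1.7 g/kg × 127 kg = 215.9 g/day.

215.9 g/day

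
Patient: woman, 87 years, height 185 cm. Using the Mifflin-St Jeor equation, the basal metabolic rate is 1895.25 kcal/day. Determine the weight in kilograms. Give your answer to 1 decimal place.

133.5 kg

1895.25 = 10·W + 6.25(185) − 5(87) − 161
10·W = 1895.25 − 560.25 = 1335, so W = 133.5 kg.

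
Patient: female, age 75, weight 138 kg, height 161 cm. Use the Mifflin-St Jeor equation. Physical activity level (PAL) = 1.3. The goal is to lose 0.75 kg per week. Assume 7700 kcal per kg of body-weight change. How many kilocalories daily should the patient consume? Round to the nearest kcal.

Mifflin-St Jeor (female): BMR = 10(138) + 6.25(161) − 5(75) − 161 = 1380 + 1006.25 − 375 − 161 = 1850.25 kcal/day.
TEE = 1850.25 × 1.3 = 2405.325 kcal/day.
Required daily deficit = 0.75 × 7700 ÷ 7 = 825 kcal/day.
Target intake = 2405.325 − 825 = 1580.325 kcal/day.

1580 kilocalories daily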